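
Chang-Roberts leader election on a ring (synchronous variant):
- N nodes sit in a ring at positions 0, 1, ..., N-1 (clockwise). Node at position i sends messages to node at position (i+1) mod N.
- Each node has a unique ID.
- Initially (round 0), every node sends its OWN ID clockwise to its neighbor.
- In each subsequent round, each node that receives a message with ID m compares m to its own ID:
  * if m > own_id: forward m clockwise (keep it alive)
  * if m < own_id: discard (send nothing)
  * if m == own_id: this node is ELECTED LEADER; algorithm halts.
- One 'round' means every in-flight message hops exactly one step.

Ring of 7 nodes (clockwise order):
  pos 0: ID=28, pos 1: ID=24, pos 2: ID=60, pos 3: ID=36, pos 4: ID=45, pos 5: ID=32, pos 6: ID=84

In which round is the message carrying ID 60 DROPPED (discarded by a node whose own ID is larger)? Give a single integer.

Round 1: pos1(id24) recv 28: fwd; pos2(id60) recv 24: drop; pos3(id36) recv 60: fwd; pos4(id45) recv 36: drop; pos5(id32) recv 45: fwd; pos6(id84) recv 32: drop; pos0(id28) recv 84: fwd
Round 2: pos2(id60) recv 28: drop; pos4(id45) recv 60: fwd; pos6(id84) recv 45: drop; pos1(id24) recv 84: fwd
Round 3: pos5(id32) recv 60: fwd; pos2(id60) recv 84: fwd
Round 4: pos6(id84) recv 60: drop; pos3(id36) recv 84: fwd
Round 5: pos4(id45) recv 84: fwd
Round 6: pos5(id32) recv 84: fwd
Round 7: pos6(id84) recv 84: ELECTED
Message ID 60 originates at pos 2; dropped at pos 6 in round 4

Answer: 4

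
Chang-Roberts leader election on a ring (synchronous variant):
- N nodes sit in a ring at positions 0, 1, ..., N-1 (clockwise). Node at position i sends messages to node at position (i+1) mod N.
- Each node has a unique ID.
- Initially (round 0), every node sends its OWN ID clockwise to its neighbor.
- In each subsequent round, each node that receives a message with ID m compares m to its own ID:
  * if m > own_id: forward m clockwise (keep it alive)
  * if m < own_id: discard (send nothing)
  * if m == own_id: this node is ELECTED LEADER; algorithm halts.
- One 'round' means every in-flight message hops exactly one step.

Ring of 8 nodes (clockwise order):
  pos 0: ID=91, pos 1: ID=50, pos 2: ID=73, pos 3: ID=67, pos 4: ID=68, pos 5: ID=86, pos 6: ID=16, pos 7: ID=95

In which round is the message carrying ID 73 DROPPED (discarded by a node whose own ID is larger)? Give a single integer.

Round 1: pos1(id50) recv 91: fwd; pos2(id73) recv 50: drop; pos3(id67) recv 73: fwd; pos4(id68) recv 67: drop; pos5(id86) recv 68: drop; pos6(id16) recv 86: fwd; pos7(id95) recv 16: drop; pos0(id91) recv 95: fwd
Round 2: pos2(id73) recv 91: fwd; pos4(id68) recv 73: fwd; pos7(id95) recv 86: drop; pos1(id50) recv 95: fwd
Round 3: pos3(id67) recv 91: fwd; pos5(id86) recv 73: drop; pos2(id73) recv 95: fwd
Round 4: pos4(id68) recv 91: fwd; pos3(id67) recv 95: fwd
Round 5: pos5(id86) recv 91: fwd; pos4(id68) recv 95: fwd
Round 6: pos6(id16) recv 91: fwd; pos5(id86) recv 95: fwd
Round 7: pos7(id95) recv 91: drop; pos6(id16) recv 95: fwd
Round 8: pos7(id95) recv 95: ELECTED
Message ID 73 originates at pos 2; dropped at pos 5 in round 3

Answer: 3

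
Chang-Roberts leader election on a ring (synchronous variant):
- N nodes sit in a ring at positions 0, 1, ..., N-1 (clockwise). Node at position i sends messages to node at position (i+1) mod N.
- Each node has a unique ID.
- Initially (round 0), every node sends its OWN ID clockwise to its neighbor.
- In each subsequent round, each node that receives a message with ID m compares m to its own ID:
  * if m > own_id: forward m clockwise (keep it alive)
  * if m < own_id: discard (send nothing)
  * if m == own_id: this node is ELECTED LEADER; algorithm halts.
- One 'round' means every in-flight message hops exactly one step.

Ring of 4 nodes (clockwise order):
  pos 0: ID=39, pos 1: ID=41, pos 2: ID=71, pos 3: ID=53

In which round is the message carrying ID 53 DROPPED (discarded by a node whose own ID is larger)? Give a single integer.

Answer: 3

Derivation:
Round 1: pos1(id41) recv 39: drop; pos2(id71) recv 41: drop; pos3(id53) recv 71: fwd; pos0(id39) recv 53: fwd
Round 2: pos0(id39) recv 71: fwd; pos1(id41) recv 53: fwd
Round 3: pos1(id41) recv 71: fwd; pos2(id71) recv 53: drop
Round 4: pos2(id71) recv 71: ELECTED
Message ID 53 originates at pos 3; dropped at pos 2 in round 3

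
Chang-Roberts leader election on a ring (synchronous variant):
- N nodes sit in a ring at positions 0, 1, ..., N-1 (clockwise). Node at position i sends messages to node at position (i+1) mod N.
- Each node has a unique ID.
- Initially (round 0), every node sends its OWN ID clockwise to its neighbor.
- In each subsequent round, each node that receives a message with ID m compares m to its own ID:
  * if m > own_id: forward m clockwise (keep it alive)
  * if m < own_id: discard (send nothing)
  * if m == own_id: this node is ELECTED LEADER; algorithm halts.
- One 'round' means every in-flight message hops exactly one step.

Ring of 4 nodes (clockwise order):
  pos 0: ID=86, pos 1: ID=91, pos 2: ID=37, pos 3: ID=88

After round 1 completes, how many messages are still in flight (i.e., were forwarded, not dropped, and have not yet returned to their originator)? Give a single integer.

Answer: 2

Derivation:
Round 1: pos1(id91) recv 86: drop; pos2(id37) recv 91: fwd; pos3(id88) recv 37: drop; pos0(id86) recv 88: fwd
After round 1: 2 messages still in flight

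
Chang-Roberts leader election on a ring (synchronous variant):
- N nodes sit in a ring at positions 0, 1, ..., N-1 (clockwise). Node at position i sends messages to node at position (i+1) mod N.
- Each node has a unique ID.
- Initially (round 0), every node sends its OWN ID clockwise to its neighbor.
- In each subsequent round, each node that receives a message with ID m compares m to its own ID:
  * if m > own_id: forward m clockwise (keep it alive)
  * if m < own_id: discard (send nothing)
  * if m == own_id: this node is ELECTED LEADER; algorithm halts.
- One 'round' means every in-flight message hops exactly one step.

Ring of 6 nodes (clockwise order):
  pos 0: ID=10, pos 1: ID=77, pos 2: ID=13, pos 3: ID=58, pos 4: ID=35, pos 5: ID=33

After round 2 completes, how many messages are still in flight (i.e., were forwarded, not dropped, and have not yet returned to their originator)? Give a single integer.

Round 1: pos1(id77) recv 10: drop; pos2(id13) recv 77: fwd; pos3(id58) recv 13: drop; pos4(id35) recv 58: fwd; pos5(id33) recv 35: fwd; pos0(id10) recv 33: fwd
Round 2: pos3(id58) recv 77: fwd; pos5(id33) recv 58: fwd; pos0(id10) recv 35: fwd; pos1(id77) recv 33: drop
After round 2: 3 messages still in flight

Answer: 3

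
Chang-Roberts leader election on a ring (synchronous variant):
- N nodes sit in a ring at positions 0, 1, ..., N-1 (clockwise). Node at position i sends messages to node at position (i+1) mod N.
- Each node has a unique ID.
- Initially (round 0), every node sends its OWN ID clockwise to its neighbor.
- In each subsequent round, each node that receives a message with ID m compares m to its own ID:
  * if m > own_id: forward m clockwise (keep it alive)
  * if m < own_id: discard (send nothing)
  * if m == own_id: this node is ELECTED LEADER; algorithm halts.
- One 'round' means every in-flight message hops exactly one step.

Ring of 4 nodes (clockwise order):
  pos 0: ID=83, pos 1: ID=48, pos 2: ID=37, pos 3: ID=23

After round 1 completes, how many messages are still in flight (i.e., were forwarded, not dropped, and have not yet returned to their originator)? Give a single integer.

Answer: 3

Derivation:
Round 1: pos1(id48) recv 83: fwd; pos2(id37) recv 48: fwd; pos3(id23) recv 37: fwd; pos0(id83) recv 23: drop
After round 1: 3 messages still in flight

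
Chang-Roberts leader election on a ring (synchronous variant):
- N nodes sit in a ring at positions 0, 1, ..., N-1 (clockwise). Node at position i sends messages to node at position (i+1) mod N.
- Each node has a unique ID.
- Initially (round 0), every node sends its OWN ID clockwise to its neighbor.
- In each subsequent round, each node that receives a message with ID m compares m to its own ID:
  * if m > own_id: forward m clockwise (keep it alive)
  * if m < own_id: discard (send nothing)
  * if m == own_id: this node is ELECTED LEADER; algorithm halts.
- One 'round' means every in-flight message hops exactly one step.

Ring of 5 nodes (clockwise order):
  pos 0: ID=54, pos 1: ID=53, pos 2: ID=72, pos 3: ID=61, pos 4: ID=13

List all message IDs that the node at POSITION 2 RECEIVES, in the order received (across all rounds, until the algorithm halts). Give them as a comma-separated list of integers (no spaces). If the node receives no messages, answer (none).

Round 1: pos1(id53) recv 54: fwd; pos2(id72) recv 53: drop; pos3(id61) recv 72: fwd; pos4(id13) recv 61: fwd; pos0(id54) recv 13: drop
Round 2: pos2(id72) recv 54: drop; pos4(id13) recv 72: fwd; pos0(id54) recv 61: fwd
Round 3: pos0(id54) recv 72: fwd; pos1(id53) recv 61: fwd
Round 4: pos1(id53) recv 72: fwd; pos2(id72) recv 61: drop
Round 5: pos2(id72) recv 72: ELECTED

Answer: 53,54,61,72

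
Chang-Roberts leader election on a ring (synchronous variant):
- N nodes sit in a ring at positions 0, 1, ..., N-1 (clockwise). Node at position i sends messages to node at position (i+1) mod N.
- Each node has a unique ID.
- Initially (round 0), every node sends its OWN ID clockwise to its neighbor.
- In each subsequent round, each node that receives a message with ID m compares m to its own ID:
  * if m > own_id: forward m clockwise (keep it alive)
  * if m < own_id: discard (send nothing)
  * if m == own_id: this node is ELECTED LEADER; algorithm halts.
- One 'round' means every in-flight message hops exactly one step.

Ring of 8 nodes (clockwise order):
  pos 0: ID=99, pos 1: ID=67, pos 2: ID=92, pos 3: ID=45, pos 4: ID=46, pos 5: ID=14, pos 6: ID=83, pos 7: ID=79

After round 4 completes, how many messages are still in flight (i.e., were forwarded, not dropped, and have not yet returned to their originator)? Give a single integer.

Round 1: pos1(id67) recv 99: fwd; pos2(id92) recv 67: drop; pos3(id45) recv 92: fwd; pos4(id46) recv 45: drop; pos5(id14) recv 46: fwd; pos6(id83) recv 14: drop; pos7(id79) recv 83: fwd; pos0(id99) recv 79: drop
Round 2: pos2(id92) recv 99: fwd; pos4(id46) recv 92: fwd; pos6(id83) recv 46: drop; pos0(id99) recv 83: drop
Round 3: pos3(id45) recv 99: fwd; pos5(id14) recv 92: fwd
Round 4: pos4(id46) recv 99: fwd; pos6(id83) recv 92: fwd
After round 4: 2 messages still in flight

Answer: 2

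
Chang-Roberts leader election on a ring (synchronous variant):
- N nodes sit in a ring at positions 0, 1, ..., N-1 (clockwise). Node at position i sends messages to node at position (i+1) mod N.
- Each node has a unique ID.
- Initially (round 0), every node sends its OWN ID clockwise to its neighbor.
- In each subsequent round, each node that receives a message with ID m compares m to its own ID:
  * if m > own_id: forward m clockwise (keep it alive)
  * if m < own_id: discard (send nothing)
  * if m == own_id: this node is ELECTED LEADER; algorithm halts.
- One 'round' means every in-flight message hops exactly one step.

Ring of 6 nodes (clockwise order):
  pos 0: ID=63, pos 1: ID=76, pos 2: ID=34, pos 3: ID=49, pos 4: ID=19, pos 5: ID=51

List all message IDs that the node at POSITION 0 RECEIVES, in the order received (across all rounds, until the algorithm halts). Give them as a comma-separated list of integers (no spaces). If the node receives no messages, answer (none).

Round 1: pos1(id76) recv 63: drop; pos2(id34) recv 76: fwd; pos3(id49) recv 34: drop; pos4(id19) recv 49: fwd; pos5(id51) recv 19: drop; pos0(id63) recv 51: drop
Round 2: pos3(id49) recv 76: fwd; pos5(id51) recv 49: drop
Round 3: pos4(id19) recv 76: fwd
Round 4: pos5(id51) recv 76: fwd
Round 5: pos0(id63) recv 76: fwd
Round 6: pos1(id76) recv 76: ELECTED

Answer: 51,76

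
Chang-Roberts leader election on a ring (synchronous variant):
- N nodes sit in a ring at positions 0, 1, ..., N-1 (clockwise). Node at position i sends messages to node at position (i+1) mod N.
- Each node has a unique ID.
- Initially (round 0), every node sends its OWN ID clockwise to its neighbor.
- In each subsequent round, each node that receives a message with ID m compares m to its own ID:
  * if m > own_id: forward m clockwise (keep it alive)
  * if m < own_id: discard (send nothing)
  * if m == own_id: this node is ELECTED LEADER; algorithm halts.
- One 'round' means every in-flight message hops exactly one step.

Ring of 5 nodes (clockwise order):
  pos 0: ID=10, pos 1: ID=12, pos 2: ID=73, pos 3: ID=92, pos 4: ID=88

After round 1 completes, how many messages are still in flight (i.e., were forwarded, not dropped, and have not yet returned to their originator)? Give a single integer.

Round 1: pos1(id12) recv 10: drop; pos2(id73) recv 12: drop; pos3(id92) recv 73: drop; pos4(id88) recv 92: fwd; pos0(id10) recv 88: fwd
After round 1: 2 messages still in flight

Answer: 2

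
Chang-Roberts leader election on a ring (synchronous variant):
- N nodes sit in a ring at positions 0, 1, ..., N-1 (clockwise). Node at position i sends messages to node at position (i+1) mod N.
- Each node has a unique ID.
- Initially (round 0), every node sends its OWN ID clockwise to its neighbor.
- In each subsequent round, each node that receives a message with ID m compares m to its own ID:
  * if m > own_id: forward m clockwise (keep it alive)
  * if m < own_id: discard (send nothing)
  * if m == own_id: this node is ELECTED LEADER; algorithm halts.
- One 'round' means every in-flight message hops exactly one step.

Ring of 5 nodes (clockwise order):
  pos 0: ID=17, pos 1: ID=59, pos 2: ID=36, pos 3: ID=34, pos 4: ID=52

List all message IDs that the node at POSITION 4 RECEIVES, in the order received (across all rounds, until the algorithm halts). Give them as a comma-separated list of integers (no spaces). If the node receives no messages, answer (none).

Answer: 34,36,59

Derivation:
Round 1: pos1(id59) recv 17: drop; pos2(id36) recv 59: fwd; pos3(id34) recv 36: fwd; pos4(id52) recv 34: drop; pos0(id17) recv 52: fwd
Round 2: pos3(id34) recv 59: fwd; pos4(id52) recv 36: drop; pos1(id59) recv 52: drop
Round 3: pos4(id52) recv 59: fwd
Round 4: pos0(id17) recv 59: fwd
Round 5: pos1(id59) recv 59: ELECTED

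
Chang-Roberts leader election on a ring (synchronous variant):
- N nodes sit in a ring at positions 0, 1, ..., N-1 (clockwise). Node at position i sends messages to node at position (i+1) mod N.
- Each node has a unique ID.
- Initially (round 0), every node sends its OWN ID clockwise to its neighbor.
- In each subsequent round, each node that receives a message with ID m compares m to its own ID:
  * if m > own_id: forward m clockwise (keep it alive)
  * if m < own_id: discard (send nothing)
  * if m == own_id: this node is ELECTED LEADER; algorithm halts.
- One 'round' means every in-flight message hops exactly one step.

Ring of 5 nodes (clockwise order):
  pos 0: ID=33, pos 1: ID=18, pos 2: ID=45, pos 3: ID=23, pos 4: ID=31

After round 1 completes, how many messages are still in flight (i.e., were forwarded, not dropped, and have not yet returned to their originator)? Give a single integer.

Round 1: pos1(id18) recv 33: fwd; pos2(id45) recv 18: drop; pos3(id23) recv 45: fwd; pos4(id31) recv 23: drop; pos0(id33) recv 31: drop
After round 1: 2 messages still in flight

Answer: 2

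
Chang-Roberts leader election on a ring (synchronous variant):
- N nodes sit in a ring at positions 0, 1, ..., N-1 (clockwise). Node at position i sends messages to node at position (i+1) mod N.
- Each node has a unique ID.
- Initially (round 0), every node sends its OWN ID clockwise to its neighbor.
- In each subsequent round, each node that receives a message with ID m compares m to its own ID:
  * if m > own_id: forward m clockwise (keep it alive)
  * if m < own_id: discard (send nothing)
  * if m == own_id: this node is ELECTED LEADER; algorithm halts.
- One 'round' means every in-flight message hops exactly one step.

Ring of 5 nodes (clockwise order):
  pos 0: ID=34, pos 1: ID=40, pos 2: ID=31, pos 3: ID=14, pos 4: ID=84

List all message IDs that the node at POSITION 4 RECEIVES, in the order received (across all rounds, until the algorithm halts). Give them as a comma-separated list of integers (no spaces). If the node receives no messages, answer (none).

Answer: 14,31,40,84

Derivation:
Round 1: pos1(id40) recv 34: drop; pos2(id31) recv 40: fwd; pos3(id14) recv 31: fwd; pos4(id84) recv 14: drop; pos0(id34) recv 84: fwd
Round 2: pos3(id14) recv 40: fwd; pos4(id84) recv 31: drop; pos1(id40) recv 84: fwd
Round 3: pos4(id84) recv 40: drop; pos2(id31) recv 84: fwd
Round 4: pos3(id14) recv 84: fwd
Round 5: pos4(id84) recv 84: ELECTED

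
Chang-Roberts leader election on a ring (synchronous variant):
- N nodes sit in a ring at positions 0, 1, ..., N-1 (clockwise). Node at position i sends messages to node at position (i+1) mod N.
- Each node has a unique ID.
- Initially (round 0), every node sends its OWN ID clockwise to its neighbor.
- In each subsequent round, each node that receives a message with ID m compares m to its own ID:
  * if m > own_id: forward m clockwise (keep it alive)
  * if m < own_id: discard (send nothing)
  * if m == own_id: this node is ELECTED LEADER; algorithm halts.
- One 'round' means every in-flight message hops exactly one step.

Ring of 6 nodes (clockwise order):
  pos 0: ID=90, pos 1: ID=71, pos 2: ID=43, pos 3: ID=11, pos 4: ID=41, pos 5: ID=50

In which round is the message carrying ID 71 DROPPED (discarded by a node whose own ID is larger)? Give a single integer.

Answer: 5

Derivation:
Round 1: pos1(id71) recv 90: fwd; pos2(id43) recv 71: fwd; pos3(id11) recv 43: fwd; pos4(id41) recv 11: drop; pos5(id50) recv 41: drop; pos0(id90) recv 50: drop
Round 2: pos2(id43) recv 90: fwd; pos3(id11) recv 71: fwd; pos4(id41) recv 43: fwd
Round 3: pos3(id11) recv 90: fwd; pos4(id41) recv 71: fwd; pos5(id50) recv 43: drop
Round 4: pos4(id41) recv 90: fwd; pos5(id50) recv 71: fwd
Round 5: pos5(id50) recv 90: fwd; pos0(id90) recv 71: drop
Round 6: pos0(id90) recv 90: ELECTED
Message ID 71 originates at pos 1; dropped at pos 0 in round 5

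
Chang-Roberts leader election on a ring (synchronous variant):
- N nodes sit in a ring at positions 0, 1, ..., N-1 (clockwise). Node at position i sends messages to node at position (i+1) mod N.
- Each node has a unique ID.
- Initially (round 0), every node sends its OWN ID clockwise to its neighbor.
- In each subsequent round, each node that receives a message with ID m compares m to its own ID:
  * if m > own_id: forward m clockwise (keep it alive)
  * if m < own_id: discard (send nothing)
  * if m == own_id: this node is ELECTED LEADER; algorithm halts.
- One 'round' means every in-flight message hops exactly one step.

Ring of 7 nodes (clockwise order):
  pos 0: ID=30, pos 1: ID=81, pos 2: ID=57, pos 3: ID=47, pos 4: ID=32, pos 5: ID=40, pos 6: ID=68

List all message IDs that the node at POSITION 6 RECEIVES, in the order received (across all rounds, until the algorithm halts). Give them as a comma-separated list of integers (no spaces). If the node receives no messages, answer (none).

Answer: 40,47,57,81

Derivation:
Round 1: pos1(id81) recv 30: drop; pos2(id57) recv 81: fwd; pos3(id47) recv 57: fwd; pos4(id32) recv 47: fwd; pos5(id40) recv 32: drop; pos6(id68) recv 40: drop; pos0(id30) recv 68: fwd
Round 2: pos3(id47) recv 81: fwd; pos4(id32) recv 57: fwd; pos5(id40) recv 47: fwd; pos1(id81) recv 68: drop
Round 3: pos4(id32) recv 81: fwd; pos5(id40) recv 57: fwd; pos6(id68) recv 47: drop
Round 4: pos5(id40) recv 81: fwd; pos6(id68) recv 57: drop
Round 5: pos6(id68) recv 81: fwd
Round 6: pos0(id30) recv 81: fwd
Round 7: pos1(id81) recv 81: ELECTED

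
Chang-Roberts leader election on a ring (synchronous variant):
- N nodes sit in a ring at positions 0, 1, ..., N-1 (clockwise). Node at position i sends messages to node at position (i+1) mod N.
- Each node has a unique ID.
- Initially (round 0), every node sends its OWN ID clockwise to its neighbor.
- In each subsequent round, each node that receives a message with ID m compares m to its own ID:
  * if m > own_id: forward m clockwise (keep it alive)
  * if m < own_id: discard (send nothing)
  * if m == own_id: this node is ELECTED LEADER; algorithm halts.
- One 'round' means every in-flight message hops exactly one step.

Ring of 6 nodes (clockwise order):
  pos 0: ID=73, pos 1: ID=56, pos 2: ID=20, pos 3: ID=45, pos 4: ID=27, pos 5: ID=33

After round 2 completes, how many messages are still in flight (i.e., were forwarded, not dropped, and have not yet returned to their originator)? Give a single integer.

Answer: 3

Derivation:
Round 1: pos1(id56) recv 73: fwd; pos2(id20) recv 56: fwd; pos3(id45) recv 20: drop; pos4(id27) recv 45: fwd; pos5(id33) recv 27: drop; pos0(id73) recv 33: drop
Round 2: pos2(id20) recv 73: fwd; pos3(id45) recv 56: fwd; pos5(id33) recv 45: fwd
After round 2: 3 messages still in flight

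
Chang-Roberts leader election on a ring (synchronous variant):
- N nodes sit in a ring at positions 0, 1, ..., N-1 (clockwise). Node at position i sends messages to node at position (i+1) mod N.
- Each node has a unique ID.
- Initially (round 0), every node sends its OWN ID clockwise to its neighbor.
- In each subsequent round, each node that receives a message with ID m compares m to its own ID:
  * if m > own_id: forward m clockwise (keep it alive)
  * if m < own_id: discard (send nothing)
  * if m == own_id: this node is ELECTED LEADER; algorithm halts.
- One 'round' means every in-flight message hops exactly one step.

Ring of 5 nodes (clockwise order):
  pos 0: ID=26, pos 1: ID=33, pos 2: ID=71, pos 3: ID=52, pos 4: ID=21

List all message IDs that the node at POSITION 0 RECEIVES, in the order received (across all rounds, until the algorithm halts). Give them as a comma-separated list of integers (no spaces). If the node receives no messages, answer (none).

Round 1: pos1(id33) recv 26: drop; pos2(id71) recv 33: drop; pos3(id52) recv 71: fwd; pos4(id21) recv 52: fwd; pos0(id26) recv 21: drop
Round 2: pos4(id21) recv 71: fwd; pos0(id26) recv 52: fwd
Round 3: pos0(id26) recv 71: fwd; pos1(id33) recv 52: fwd
Round 4: pos1(id33) recv 71: fwd; pos2(id71) recv 52: drop
Round 5: pos2(id71) recv 71: ELECTED

Answer: 21,52,71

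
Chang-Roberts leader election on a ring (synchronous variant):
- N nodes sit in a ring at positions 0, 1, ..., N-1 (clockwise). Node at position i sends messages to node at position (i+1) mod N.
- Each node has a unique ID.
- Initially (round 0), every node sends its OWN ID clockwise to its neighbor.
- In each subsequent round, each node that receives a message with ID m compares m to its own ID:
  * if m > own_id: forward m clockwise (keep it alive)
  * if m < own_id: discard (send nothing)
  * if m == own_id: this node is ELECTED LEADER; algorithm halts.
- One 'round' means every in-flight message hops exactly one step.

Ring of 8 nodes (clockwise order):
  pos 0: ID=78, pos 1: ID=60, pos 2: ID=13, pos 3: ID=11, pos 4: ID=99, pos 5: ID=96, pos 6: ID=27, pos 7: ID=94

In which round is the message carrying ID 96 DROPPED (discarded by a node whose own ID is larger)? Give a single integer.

Answer: 7

Derivation:
Round 1: pos1(id60) recv 78: fwd; pos2(id13) recv 60: fwd; pos3(id11) recv 13: fwd; pos4(id99) recv 11: drop; pos5(id96) recv 99: fwd; pos6(id27) recv 96: fwd; pos7(id94) recv 27: drop; pos0(id78) recv 94: fwd
Round 2: pos2(id13) recv 78: fwd; pos3(id11) recv 60: fwd; pos4(id99) recv 13: drop; pos6(id27) recv 99: fwd; pos7(id94) recv 96: fwd; pos1(id60) recv 94: fwd
Round 3: pos3(id11) recv 78: fwd; pos4(id99) recv 60: drop; pos7(id94) recv 99: fwd; pos0(id78) recv 96: fwd; pos2(id13) recv 94: fwd
Round 4: pos4(id99) recv 78: drop; pos0(id78) recv 99: fwd; pos1(id60) recv 96: fwd; pos3(id11) recv 94: fwd
Round 5: pos1(id60) recv 99: fwd; pos2(id13) recv 96: fwd; pos4(id99) recv 94: drop
Round 6: pos2(id13) recv 99: fwd; pos3(id11) recv 96: fwd
Round 7: pos3(id11) recv 99: fwd; pos4(id99) recv 96: drop
Round 8: pos4(id99) recv 99: ELECTED
Message ID 96 originates at pos 5; dropped at pos 4 in round 7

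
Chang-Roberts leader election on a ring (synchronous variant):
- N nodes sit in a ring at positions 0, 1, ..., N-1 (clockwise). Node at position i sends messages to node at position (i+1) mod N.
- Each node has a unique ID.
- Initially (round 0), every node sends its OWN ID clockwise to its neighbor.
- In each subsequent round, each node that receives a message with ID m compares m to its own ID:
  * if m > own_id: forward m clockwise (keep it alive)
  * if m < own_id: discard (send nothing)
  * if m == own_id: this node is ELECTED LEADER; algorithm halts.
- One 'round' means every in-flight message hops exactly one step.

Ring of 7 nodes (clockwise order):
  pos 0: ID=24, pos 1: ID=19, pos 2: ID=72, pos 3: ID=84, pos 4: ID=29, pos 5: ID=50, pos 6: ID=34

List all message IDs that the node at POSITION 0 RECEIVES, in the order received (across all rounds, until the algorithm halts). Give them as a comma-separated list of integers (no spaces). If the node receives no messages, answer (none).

Round 1: pos1(id19) recv 24: fwd; pos2(id72) recv 19: drop; pos3(id84) recv 72: drop; pos4(id29) recv 84: fwd; pos5(id50) recv 29: drop; pos6(id34) recv 50: fwd; pos0(id24) recv 34: fwd
Round 2: pos2(id72) recv 24: drop; pos5(id50) recv 84: fwd; pos0(id24) recv 50: fwd; pos1(id19) recv 34: fwd
Round 3: pos6(id34) recv 84: fwd; pos1(id19) recv 50: fwd; pos2(id72) recv 34: drop
Round 4: pos0(id24) recv 84: fwd; pos2(id72) recv 50: drop
Round 5: pos1(id19) recv 84: fwd
Round 6: pos2(id72) recv 84: fwd
Round 7: pos3(id84) recv 84: ELECTED

Answer: 34,50,84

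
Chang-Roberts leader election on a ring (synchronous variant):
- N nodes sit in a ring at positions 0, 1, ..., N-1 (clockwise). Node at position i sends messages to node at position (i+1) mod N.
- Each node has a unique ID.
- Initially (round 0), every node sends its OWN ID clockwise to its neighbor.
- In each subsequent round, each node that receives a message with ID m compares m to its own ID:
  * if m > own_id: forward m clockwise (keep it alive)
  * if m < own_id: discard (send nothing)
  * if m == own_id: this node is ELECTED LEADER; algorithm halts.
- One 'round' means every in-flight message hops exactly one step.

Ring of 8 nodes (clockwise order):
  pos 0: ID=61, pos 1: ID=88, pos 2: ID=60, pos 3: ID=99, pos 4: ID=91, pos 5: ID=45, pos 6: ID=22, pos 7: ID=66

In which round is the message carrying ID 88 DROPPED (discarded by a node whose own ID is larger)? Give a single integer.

Round 1: pos1(id88) recv 61: drop; pos2(id60) recv 88: fwd; pos3(id99) recv 60: drop; pos4(id91) recv 99: fwd; pos5(id45) recv 91: fwd; pos6(id22) recv 45: fwd; pos7(id66) recv 22: drop; pos0(id61) recv 66: fwd
Round 2: pos3(id99) recv 88: drop; pos5(id45) recv 99: fwd; pos6(id22) recv 91: fwd; pos7(id66) recv 45: drop; pos1(id88) recv 66: drop
Round 3: pos6(id22) recv 99: fwd; pos7(id66) recv 91: fwd
Round 4: pos7(id66) recv 99: fwd; pos0(id61) recv 91: fwd
Round 5: pos0(id61) recv 99: fwd; pos1(id88) recv 91: fwd
Round 6: pos1(id88) recv 99: fwd; pos2(id60) recv 91: fwd
Round 7: pos2(id60) recv 99: fwd; pos3(id99) recv 91: drop
Round 8: pos3(id99) recv 99: ELECTED
Message ID 88 originates at pos 1; dropped at pos 3 in round 2

Answer: 2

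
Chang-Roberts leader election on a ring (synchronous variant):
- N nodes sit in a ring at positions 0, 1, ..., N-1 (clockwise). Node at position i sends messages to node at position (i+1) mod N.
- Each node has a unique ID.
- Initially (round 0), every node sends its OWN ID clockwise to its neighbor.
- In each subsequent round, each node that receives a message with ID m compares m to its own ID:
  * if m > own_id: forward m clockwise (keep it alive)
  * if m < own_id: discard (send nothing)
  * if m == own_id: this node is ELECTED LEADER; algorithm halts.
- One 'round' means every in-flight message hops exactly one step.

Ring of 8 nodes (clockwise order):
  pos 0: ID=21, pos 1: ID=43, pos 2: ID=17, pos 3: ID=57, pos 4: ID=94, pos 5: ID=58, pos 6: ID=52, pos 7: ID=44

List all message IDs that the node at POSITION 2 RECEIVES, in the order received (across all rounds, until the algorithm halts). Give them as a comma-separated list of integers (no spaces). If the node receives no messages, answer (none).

Round 1: pos1(id43) recv 21: drop; pos2(id17) recv 43: fwd; pos3(id57) recv 17: drop; pos4(id94) recv 57: drop; pos5(id58) recv 94: fwd; pos6(id52) recv 58: fwd; pos7(id44) recv 52: fwd; pos0(id21) recv 44: fwd
Round 2: pos3(id57) recv 43: drop; pos6(id52) recv 94: fwd; pos7(id44) recv 58: fwd; pos0(id21) recv 52: fwd; pos1(id43) recv 44: fwd
Round 3: pos7(id44) recv 94: fwd; pos0(id21) recv 58: fwd; pos1(id43) recv 52: fwd; pos2(id17) recv 44: fwd
Round 4: pos0(id21) recv 94: fwd; pos1(id43) recv 58: fwd; pos2(id17) recv 52: fwd; pos3(id57) recv 44: drop
Round 5: pos1(id43) recv 94: fwd; pos2(id17) recv 58: fwd; pos3(id57) recv 52: drop
Round 6: pos2(id17) recv 94: fwd; pos3(id57) recv 58: fwd
Round 7: pos3(id57) recv 94: fwd; pos4(id94) recv 58: drop
Round 8: pos4(id94) recv 94: ELECTED

Answer: 43,44,52,58,94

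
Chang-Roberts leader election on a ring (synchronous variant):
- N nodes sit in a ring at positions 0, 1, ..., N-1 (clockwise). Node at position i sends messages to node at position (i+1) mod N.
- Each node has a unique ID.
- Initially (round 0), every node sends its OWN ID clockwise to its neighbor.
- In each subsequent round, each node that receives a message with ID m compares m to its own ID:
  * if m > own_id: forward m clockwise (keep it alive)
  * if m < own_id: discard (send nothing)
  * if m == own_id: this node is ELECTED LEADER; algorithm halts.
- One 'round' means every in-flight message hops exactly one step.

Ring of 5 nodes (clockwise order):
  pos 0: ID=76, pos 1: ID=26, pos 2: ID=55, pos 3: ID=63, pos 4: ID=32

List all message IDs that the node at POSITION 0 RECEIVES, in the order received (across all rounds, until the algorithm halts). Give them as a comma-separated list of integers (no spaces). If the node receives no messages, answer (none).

Round 1: pos1(id26) recv 76: fwd; pos2(id55) recv 26: drop; pos3(id63) recv 55: drop; pos4(id32) recv 63: fwd; pos0(id76) recv 32: drop
Round 2: pos2(id55) recv 76: fwd; pos0(id76) recv 63: drop
Round 3: pos3(id63) recv 76: fwd
Round 4: pos4(id32) recv 76: fwd
Round 5: pos0(id76) recv 76: ELECTED

Answer: 32,63,76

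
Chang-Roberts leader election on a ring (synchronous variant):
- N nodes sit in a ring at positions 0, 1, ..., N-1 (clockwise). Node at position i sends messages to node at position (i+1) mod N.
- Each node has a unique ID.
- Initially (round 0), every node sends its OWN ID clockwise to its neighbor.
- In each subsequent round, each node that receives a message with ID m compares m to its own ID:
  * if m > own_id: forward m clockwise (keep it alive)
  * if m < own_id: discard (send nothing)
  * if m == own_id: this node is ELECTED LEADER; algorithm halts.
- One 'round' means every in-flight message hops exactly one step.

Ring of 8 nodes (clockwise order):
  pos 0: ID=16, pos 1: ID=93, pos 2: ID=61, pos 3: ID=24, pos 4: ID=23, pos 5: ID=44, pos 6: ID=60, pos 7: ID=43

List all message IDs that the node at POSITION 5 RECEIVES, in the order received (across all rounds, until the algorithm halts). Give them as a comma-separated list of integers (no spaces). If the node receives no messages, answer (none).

Round 1: pos1(id93) recv 16: drop; pos2(id61) recv 93: fwd; pos3(id24) recv 61: fwd; pos4(id23) recv 24: fwd; pos5(id44) recv 23: drop; pos6(id60) recv 44: drop; pos7(id43) recv 60: fwd; pos0(id16) recv 43: fwd
Round 2: pos3(id24) recv 93: fwd; pos4(id23) recv 61: fwd; pos5(id44) recv 24: drop; pos0(id16) recv 60: fwd; pos1(id93) recv 43: drop
Round 3: pos4(id23) recv 93: fwd; pos5(id44) recv 61: fwd; pos1(id93) recv 60: drop
Round 4: pos5(id44) recv 93: fwd; pos6(id60) recv 61: fwd
Round 5: pos6(id60) recv 93: fwd; pos7(id43) recv 61: fwd
Round 6: pos7(id43) recv 93: fwd; pos0(id16) recv 61: fwd
Round 7: pos0(id16) recv 93: fwd; pos1(id93) recv 61: drop
Round 8: pos1(id93) recv 93: ELECTED

Answer: 23,24,61,93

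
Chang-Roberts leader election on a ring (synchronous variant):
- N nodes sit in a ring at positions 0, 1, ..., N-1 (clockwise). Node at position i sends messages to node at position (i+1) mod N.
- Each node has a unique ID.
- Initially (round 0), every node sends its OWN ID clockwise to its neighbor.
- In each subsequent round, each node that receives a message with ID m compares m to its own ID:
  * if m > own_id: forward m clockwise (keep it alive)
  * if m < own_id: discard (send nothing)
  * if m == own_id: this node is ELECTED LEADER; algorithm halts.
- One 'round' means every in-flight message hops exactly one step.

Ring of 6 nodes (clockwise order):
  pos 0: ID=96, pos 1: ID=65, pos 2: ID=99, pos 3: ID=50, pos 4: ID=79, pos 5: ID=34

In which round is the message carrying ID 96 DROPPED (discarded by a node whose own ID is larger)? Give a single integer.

Answer: 2

Derivation:
Round 1: pos1(id65) recv 96: fwd; pos2(id99) recv 65: drop; pos3(id50) recv 99: fwd; pos4(id79) recv 50: drop; pos5(id34) recv 79: fwd; pos0(id96) recv 34: drop
Round 2: pos2(id99) recv 96: drop; pos4(id79) recv 99: fwd; pos0(id96) recv 79: drop
Round 3: pos5(id34) recv 99: fwd
Round 4: pos0(id96) recv 99: fwd
Round 5: pos1(id65) recv 99: fwd
Round 6: pos2(id99) recv 99: ELECTED
Message ID 96 originates at pos 0; dropped at pos 2 in round 2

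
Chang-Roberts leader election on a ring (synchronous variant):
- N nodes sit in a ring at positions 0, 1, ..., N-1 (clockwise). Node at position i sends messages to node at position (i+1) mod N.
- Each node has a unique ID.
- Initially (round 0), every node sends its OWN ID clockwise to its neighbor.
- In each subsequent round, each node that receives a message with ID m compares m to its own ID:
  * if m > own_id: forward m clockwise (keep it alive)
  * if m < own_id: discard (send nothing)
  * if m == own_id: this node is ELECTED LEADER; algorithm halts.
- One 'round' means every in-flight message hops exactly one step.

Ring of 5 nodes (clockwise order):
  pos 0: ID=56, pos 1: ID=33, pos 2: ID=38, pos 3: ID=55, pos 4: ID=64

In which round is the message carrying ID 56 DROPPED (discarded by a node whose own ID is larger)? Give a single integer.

Answer: 4

Derivation:
Round 1: pos1(id33) recv 56: fwd; pos2(id38) recv 33: drop; pos3(id55) recv 38: drop; pos4(id64) recv 55: drop; pos0(id56) recv 64: fwd
Round 2: pos2(id38) recv 56: fwd; pos1(id33) recv 64: fwd
Round 3: pos3(id55) recv 56: fwd; pos2(id38) recv 64: fwd
Round 4: pos4(id64) recv 56: drop; pos3(id55) recv 64: fwd
Round 5: pos4(id64) recv 64: ELECTED
Message ID 56 originates at pos 0; dropped at pos 4 in round 4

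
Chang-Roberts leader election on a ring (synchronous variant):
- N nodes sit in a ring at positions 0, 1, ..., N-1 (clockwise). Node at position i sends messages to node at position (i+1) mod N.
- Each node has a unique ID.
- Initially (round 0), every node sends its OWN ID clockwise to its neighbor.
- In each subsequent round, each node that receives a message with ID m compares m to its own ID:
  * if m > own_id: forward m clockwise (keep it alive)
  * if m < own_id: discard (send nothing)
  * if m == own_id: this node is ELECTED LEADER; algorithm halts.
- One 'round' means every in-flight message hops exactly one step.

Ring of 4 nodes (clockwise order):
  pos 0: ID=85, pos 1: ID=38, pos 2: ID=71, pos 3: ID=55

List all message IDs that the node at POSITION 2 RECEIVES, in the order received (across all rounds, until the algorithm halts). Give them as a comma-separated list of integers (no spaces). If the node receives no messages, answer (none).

Round 1: pos1(id38) recv 85: fwd; pos2(id71) recv 38: drop; pos3(id55) recv 71: fwd; pos0(id85) recv 55: drop
Round 2: pos2(id71) recv 85: fwd; pos0(id85) recv 71: drop
Round 3: pos3(id55) recv 85: fwd
Round 4: pos0(id85) recv 85: ELECTED

Answer: 38,85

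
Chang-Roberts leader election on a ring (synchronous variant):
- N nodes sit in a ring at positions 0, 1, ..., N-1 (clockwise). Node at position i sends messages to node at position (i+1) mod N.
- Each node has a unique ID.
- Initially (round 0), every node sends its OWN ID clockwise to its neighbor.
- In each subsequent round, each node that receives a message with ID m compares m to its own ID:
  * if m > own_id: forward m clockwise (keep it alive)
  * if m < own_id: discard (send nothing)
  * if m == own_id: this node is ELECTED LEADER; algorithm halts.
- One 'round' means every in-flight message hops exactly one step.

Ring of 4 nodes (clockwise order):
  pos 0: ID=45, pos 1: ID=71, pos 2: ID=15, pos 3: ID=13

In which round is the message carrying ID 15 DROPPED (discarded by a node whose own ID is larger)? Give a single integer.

Round 1: pos1(id71) recv 45: drop; pos2(id15) recv 71: fwd; pos3(id13) recv 15: fwd; pos0(id45) recv 13: drop
Round 2: pos3(id13) recv 71: fwd; pos0(id45) recv 15: drop
Round 3: pos0(id45) recv 71: fwd
Round 4: pos1(id71) recv 71: ELECTED
Message ID 15 originates at pos 2; dropped at pos 0 in round 2

Answer: 2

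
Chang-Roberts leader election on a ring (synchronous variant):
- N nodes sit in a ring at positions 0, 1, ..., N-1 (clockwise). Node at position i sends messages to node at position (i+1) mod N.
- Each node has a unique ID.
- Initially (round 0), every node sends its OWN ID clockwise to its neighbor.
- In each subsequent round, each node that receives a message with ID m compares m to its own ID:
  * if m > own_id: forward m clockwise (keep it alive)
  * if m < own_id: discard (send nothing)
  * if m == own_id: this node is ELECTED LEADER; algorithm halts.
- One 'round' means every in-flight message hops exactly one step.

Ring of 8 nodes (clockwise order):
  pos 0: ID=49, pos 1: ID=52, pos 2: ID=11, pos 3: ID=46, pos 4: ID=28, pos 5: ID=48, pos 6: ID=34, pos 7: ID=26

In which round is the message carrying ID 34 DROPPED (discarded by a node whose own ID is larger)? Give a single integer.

Answer: 2

Derivation:
Round 1: pos1(id52) recv 49: drop; pos2(id11) recv 52: fwd; pos3(id46) recv 11: drop; pos4(id28) recv 46: fwd; pos5(id48) recv 28: drop; pos6(id34) recv 48: fwd; pos7(id26) recv 34: fwd; pos0(id49) recv 26: drop
Round 2: pos3(id46) recv 52: fwd; pos5(id48) recv 46: drop; pos7(id26) recv 48: fwd; pos0(id49) recv 34: drop
Round 3: pos4(id28) recv 52: fwd; pos0(id49) recv 48: drop
Round 4: pos5(id48) recv 52: fwd
Round 5: pos6(id34) recv 52: fwd
Round 6: pos7(id26) recv 52: fwd
Round 7: pos0(id49) recv 52: fwd
Round 8: pos1(id52) recv 52: ELECTED
Message ID 34 originates at pos 6; dropped at pos 0 in round 2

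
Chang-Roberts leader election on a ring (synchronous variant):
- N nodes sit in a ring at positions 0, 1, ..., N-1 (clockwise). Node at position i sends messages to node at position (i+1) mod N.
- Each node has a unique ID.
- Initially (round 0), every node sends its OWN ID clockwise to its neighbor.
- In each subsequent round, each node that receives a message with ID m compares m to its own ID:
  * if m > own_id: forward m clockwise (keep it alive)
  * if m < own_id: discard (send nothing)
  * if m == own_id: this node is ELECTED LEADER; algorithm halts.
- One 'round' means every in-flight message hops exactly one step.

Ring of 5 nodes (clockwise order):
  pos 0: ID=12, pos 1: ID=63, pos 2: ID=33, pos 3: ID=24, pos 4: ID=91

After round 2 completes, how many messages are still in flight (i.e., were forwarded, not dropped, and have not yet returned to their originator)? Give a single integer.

Round 1: pos1(id63) recv 12: drop; pos2(id33) recv 63: fwd; pos3(id24) recv 33: fwd; pos4(id91) recv 24: drop; pos0(id12) recv 91: fwd
Round 2: pos3(id24) recv 63: fwd; pos4(id91) recv 33: drop; pos1(id63) recv 91: fwd
After round 2: 2 messages still in flight

Answer: 2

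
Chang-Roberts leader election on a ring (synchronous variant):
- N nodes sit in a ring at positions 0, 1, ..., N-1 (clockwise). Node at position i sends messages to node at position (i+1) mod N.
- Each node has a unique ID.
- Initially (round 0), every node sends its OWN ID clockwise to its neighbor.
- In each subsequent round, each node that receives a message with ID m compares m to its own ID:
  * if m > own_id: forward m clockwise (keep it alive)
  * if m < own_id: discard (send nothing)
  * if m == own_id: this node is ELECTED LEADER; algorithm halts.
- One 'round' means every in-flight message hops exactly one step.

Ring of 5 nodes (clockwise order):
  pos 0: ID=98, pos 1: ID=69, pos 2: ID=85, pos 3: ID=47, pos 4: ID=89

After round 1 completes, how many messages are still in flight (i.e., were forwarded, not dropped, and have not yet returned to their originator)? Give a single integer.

Answer: 2

Derivation:
Round 1: pos1(id69) recv 98: fwd; pos2(id85) recv 69: drop; pos3(id47) recv 85: fwd; pos4(id89) recv 47: drop; pos0(id98) recv 89: drop
After round 1: 2 messages still in flight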